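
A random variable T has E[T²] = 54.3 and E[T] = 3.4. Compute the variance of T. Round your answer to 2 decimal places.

V(T) = 54.3 − (3.4)² = 42.74

42.74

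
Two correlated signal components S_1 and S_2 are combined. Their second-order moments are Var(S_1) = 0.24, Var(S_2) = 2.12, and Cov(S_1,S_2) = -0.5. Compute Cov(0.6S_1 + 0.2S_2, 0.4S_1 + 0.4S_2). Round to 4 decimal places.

0.0672

Cov(0.6S_1 + 0.2S_2, 0.4S_1 + 0.4S_2) = (0.6)(0.4)Var(S_1) + (0.2)(0.4)Var(S_2) + [(0.6)(0.4) + (0.2)(0.4)]Cov(S_1,S_2)
= 0.24·0.24 + 0.08·2.12 + 0.32·-0.5 = 0.0672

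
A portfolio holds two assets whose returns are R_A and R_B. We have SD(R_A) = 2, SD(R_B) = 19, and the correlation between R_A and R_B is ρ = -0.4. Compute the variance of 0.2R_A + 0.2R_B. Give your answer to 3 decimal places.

13.384

V(R_A) = (2)² = 4;  V(R_B) = (19)² = 361
Cov(R_A,R_B) = ρ·SD(R_A)·SD(R_B) = -0.4·2·19 = -15.2
V(0.2R_A + 0.2R_B) = (0.2)²·V(R_A) + (0.2)²·V(R_B) + 2·(0.2)·(0.2)·Cov(R_A,R_B)
= 0.04·4 + 0.04·361 + 0.08·-15.2 = 13.384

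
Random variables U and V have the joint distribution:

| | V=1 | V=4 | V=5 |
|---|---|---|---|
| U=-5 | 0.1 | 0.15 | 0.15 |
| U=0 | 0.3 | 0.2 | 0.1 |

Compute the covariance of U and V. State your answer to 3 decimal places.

-1.150

E[U] = -2,  E[V] = 3.05
E[UV] = -7.25
cov(U,V) = E[UV] − E[U]E[V] = -7.25 − (-2)(3.05) = -1.15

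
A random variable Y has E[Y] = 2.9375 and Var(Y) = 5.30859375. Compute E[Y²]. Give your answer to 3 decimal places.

E[Y²] = Var(Y) + (E[Y])² = 5.30859375 + (2.9375)² = 13.9375

13.938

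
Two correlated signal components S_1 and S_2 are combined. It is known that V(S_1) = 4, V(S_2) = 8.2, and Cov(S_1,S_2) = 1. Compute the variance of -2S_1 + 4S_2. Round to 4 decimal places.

V(-2S_1 + 4S_2) = (-2)²·V(S_1) + (4)²·V(S_2) + 2·(-2)·(4)·Cov(S_1,S_2)
= 4·4 + 16·8.2 + -16·1 = 131.2

131.2000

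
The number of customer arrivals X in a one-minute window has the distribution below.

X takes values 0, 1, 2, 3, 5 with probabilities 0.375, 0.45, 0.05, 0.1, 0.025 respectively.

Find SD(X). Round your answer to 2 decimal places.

1.11

E[X] = (0)(0.375) + (1)(0.45) + (2)(0.05) + (3)(0.1) + (5)(0.025) = 0.975
E[X²] = (0)²(0.375) + (1)²(0.45) + (2)²(0.05) + (3)²(0.1) + (5)²(0.025) = 2.175
V(X) = E[X²] − (E[X])² = 2.175 − (0.975)² = 1.224375
SD(X) = √1.224375 ≈ 1.11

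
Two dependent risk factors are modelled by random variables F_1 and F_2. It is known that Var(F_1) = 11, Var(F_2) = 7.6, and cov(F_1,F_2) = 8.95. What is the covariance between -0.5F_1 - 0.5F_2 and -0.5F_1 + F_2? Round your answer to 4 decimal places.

-3.2875

cov(-0.5F_1 - 0.5F_2, -0.5F_1 + F_2) = (-0.5)(-0.5)Var(F_1) + (-0.5)(1)Var(F_2) + [(-0.5)(1) + (-0.5)(-0.5)]cov(F_1,F_2)
= 0.25·11 + -0.5·7.6 + -0.25·8.95 = -3.2875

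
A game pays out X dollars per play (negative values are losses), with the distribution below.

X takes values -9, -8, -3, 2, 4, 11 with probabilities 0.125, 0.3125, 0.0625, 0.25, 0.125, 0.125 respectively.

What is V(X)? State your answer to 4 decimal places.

46.7461

E[X] = (-9)(0.125) + (-8)(0.3125) + (-3)(0.0625) + (2)(0.25) + (4)(0.125) + (11)(0.125) = -1.4375
E[X²] = (-9)²(0.125) + (-8)²(0.3125) + (-3)²(0.0625) + (2)²(0.25) + (4)²(0.125) + (11)²(0.125) = 48.8125
V(X) = E[X²] − (E[X])² = 48.8125 − (-1.4375)² = 46.74609375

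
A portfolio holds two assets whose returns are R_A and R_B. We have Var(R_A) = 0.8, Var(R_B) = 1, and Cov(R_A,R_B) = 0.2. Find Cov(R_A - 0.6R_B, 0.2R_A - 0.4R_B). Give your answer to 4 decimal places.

Cov(R_A - 0.6R_B, 0.2R_A - 0.4R_B) = (1)(0.2)Var(R_A) + (-0.6)(-0.4)Var(R_B) + [(1)(-0.4) + (-0.6)(0.2)]Cov(R_A,R_B)
= 0.2·0.8 + 0.24·1 + -0.52·0.2 = 0.296

0.2960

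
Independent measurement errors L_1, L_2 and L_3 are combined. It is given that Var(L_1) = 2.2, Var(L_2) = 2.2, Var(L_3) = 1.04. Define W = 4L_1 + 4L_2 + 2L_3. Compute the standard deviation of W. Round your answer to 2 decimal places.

8.63

By independence, Var(W) = (4)²Var(L_1) + (4)²Var(L_2) + (2)²Var(L_3)
= (4)²·2.2 + (4)²·2.2 + (2)²·1.04 = 74.56
sd(W) = √74.56 ≈ 8.63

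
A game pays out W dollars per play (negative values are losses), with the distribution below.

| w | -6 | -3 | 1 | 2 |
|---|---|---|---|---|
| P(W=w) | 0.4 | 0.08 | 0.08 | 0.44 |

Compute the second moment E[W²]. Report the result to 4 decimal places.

E[W²] = (-6)²(0.4) + (-3)²(0.08) + (1)²(0.08) + (2)²(0.44) = 16.96

16.9600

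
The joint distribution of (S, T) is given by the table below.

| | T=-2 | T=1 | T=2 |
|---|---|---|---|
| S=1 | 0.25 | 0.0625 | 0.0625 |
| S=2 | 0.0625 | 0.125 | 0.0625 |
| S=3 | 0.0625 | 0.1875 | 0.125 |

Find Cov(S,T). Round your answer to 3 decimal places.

0.625

E[S] = 2,  E[T] = 0.125
E[ST] = 0.875
Cov(S,T) = E[ST] − E[S]E[T] = 0.875 − (2)(0.125) = 0.625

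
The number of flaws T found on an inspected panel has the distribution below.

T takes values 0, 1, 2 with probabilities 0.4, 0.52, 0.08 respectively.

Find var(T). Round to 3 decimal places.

0.378

E[T] = (0)(0.4) + (1)(0.52) + (2)(0.08) = 0.68
E[T²] = (0)²(0.4) + (1)²(0.52) + (2)²(0.08) = 0.84
var(T) = E[T²] − (E[T])² = 0.84 − (0.68)² = 0.3776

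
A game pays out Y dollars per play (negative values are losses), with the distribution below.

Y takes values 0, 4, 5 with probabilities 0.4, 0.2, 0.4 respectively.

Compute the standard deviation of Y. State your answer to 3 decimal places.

E[Y] = (0)(0.4) + (4)(0.2) + (5)(0.4) = 2.8
E[Y²] = (0)²(0.4) + (4)²(0.2) + (5)²(0.4) = 13.2
Var(Y) = E[Y²] − (E[Y])² = 13.2 − (2.8)² = 5.36
σ(Y) = √5.36 ≈ 2.315

2.315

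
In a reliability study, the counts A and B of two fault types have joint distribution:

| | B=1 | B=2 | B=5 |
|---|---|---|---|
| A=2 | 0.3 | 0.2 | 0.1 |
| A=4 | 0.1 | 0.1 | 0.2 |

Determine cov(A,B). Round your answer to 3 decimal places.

E[A] = 2.8,  E[B] = 2.5
E[AB] = 7.6
cov(A,B) = E[AB] − E[A]E[B] = 7.6 − (2.8)(2.5) = 0.6

0.600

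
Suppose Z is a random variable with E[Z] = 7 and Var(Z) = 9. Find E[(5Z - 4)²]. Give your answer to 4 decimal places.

E[5Z - 4] = 5·7 − 4 = 31
Var(5Z - 4) = (5)²·9 = 225
E[(5Z - 4)²] = Var((5Z - 4)) + (E[(5Z - 4)])² = 225 + (31)² = 1186

1186.0000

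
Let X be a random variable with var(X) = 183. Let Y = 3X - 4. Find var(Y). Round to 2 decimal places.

1647.00

var(3X - 4) = (3)²·var(X) = 9·183 = 1647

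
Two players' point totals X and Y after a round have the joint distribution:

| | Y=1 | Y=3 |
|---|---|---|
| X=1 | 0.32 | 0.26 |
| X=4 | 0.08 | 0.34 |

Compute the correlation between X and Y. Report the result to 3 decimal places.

0.364

E[X] = 2.26,  E[Y] = 2.2
E[XY] = 5.5
Cov(X,Y) = E[XY] − E[X]E[Y] = 5.5 − (2.26)(2.2) = 0.528
V(X) = 2.1924,  V(Y) = 0.96
ρ = 0.528 / √(2.1924·0.96) ≈ 0.364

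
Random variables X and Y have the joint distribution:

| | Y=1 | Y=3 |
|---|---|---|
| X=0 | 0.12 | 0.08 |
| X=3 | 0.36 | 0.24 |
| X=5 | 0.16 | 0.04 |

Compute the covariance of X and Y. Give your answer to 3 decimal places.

E[X] = 2.8,  E[Y] = 1.72
E[XY] = 4.64
Cov(X,Y) = E[XY] − E[X]E[Y] = 4.64 − (2.8)(1.72) = -0.176

-0.176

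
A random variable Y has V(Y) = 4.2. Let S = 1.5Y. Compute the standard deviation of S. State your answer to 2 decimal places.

3.07

V(1.5Y) = (1.5)²·4.2 = 9.45
sd(S) = √9.45 ≈ 3.07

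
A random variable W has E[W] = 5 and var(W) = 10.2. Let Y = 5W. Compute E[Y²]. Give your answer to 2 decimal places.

E[5W] = 5·5 = 25
var(5W) = (5)²·10.2 = 255
E[Y²] = var(Y) + (E[Y])² = 255 + (25)² = 880

880.00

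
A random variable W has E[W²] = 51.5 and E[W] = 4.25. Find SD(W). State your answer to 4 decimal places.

Var(W) = 51.5 − (4.25)² = 33.4375
SD(W) = √33.4375 ≈ 5.7825

5.7825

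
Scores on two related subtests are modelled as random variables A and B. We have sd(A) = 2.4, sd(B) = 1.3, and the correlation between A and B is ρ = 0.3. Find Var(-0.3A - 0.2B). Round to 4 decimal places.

0.6983

Var(A) = (2.4)² = 5.76;  Var(B) = (1.3)² = 1.69
Cov(A,B) = ρ·sd(A)·sd(B) = 0.3·2.4·1.3 = 0.936
Var(-0.3A - 0.2B) = (-0.3)²·Var(A) + (-0.2)²·Var(B) + 2·(-0.3)·(-0.2)·Cov(A,B)
= 0.09·5.76 + 0.04·1.69 + 0.12·0.936 = 0.69832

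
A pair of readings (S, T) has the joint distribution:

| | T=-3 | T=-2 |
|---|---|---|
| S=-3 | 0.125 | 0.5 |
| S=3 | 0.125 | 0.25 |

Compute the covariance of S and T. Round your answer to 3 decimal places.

E[S] = -0.75,  E[T] = -2.25
E[ST] = 1.5
Cov(S,T) = E[ST] − E[S]E[T] = 1.5 − (-0.75)(-2.25) = -0.1875

-0.188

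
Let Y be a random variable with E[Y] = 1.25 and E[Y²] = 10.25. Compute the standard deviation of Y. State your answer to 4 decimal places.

2.9475

Var(Y) = 10.25 − (1.25)² = 8.6875
sd(Y) = √8.6875 ≈ 2.9475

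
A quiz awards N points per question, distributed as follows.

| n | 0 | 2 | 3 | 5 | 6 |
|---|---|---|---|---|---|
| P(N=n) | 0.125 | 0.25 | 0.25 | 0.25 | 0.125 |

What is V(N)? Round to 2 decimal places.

3.44

E[N] = (0)(0.125) + (2)(0.25) + (3)(0.25) + (5)(0.25) + (6)(0.125) = 3.25
E[N²] = (0)²(0.125) + (2)²(0.25) + (3)²(0.25) + (5)²(0.25) + (6)²(0.125) = 14
V(N) = E[N²] − (E[N])² = 14 − (3.25)² = 3.4375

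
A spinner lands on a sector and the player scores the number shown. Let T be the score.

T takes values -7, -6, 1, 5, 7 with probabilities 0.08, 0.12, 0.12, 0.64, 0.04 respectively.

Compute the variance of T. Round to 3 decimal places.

E[T] = (-7)(0.08) + (-6)(0.12) + (1)(0.12) + (5)(0.64) + (7)(0.04) = 2.32
E[T²] = (-7)²(0.08) + (-6)²(0.12) + (1)²(0.12) + (5)²(0.64) + (7)²(0.04) = 26.32
V(T) = E[T²] − (E[T])² = 26.32 − (2.32)² = 20.9376

20.938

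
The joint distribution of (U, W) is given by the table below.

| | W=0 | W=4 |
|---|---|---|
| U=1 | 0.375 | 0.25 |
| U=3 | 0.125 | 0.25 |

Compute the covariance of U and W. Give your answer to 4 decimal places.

0.5000

E[U] = 1.75,  E[W] = 2
E[UW] = 4
cov(U,W) = E[UW] − E[U]E[W] = 4 − (1.75)(2) = 0.5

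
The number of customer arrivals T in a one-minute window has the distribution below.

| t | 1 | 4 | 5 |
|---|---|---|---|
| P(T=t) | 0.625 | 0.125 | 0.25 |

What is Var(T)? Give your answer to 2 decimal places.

E[T] = (1)(0.625) + (4)(0.125) + (5)(0.25) = 2.375
E[T²] = (1)²(0.625) + (4)²(0.125) + (5)²(0.25) = 8.875
Var(T) = E[T²] − (E[T])² = 8.875 − (2.375)² = 3.234375

3.23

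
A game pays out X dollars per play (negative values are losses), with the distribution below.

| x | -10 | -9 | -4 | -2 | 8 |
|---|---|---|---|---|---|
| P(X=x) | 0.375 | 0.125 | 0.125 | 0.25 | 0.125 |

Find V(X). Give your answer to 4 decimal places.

34.8594

E[X] = (-10)(0.375) + (-9)(0.125) + (-4)(0.125) + (-2)(0.25) + (8)(0.125) = -4.875
E[X²] = (-10)²(0.375) + (-9)²(0.125) + (-4)²(0.125) + (-2)²(0.25) + (8)²(0.125) = 58.625
V(X) = E[X²] − (E[X])² = 58.625 − (-4.875)² = 34.859375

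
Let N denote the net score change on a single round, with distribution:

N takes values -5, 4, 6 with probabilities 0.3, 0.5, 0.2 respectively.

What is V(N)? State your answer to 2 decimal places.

19.81

E[N] = (-5)(0.3) + (4)(0.5) + (6)(0.2) = 1.7
E[N²] = (-5)²(0.3) + (4)²(0.5) + (6)²(0.2) = 22.7
V(N) = E[N²] − (E[N])² = 22.7 − (1.7)² = 19.81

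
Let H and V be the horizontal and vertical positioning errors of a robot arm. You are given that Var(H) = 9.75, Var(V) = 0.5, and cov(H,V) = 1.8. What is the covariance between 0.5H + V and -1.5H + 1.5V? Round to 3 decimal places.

-7.913

cov(0.5H + V, -1.5H + 1.5V) = (0.5)(-1.5)Var(H) + (1)(1.5)Var(V) + [(0.5)(1.5) + (1)(-1.5)]cov(H,V)
= -0.75·9.75 + 1.5·0.5 + -0.75·1.8 = -7.9125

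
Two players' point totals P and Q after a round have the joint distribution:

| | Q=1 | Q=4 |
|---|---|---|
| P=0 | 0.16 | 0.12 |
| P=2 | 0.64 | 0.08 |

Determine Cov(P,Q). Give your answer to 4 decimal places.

E[P] = 1.44,  E[Q] = 1.6
E[PQ] = 1.92
Cov(P,Q) = E[PQ] − E[P]E[Q] = 1.92 − (1.44)(1.6) = -0.384

-0.3840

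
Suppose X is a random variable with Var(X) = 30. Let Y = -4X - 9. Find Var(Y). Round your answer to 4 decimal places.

480.0000

Var(-4X - 9) = (-4)²·Var(X) = 16·30 = 480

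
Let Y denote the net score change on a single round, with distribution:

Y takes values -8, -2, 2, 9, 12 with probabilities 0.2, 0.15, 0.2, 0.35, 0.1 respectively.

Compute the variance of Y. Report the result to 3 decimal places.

E[Y] = (-8)(0.2) + (-2)(0.15) + (2)(0.2) + (9)(0.35) + (12)(0.1) = 2.85
E[Y²] = (-8)²(0.2) + (-2)²(0.15) + (2)²(0.2) + (9)²(0.35) + (12)²(0.1) = 56.95
V(Y) = E[Y²] − (E[Y])² = 56.95 − (2.85)² = 48.8275

48.828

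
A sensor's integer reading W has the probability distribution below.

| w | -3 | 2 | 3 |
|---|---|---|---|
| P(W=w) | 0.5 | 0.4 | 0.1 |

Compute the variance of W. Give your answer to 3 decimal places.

6.840

E[W] = (-3)(0.5) + (2)(0.4) + (3)(0.1) = -0.4
E[W²] = (-3)²(0.5) + (2)²(0.4) + (3)²(0.1) = 7
var(W) = E[W²] − (E[W])² = 7 − (-0.4)² = 6.84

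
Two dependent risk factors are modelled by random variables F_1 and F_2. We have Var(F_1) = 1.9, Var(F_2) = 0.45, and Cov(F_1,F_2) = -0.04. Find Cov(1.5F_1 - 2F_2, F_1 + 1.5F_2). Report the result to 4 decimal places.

1.4900

Cov(1.5F_1 - 2F_2, F_1 + 1.5F_2) = (1.5)(1)Var(F_1) + (-2)(1.5)Var(F_2) + [(1.5)(1.5) + (-2)(1)]Cov(F_1,F_2)
= 1.5·1.9 + -3·0.45 + 0.25·-0.04 = 1.49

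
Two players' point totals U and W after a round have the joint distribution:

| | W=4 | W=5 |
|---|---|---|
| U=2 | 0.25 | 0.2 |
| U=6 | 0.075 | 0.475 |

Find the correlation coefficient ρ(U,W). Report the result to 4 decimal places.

E[U] = 4.2,  E[W] = 4.675
E[UW] = 20.05
Cov(U,W) = E[UW] − E[U]E[W] = 20.05 − (4.2)(4.675) = 0.415
Var(U) = 3.96,  Var(W) = 0.219375
ρ = 0.415 / √(3.96·0.219375) ≈ 0.4453

0.4453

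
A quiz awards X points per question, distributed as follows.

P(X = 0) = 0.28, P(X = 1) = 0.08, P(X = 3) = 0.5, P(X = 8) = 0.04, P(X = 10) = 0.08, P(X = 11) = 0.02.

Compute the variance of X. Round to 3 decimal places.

E[X] = (0)(0.28) + (1)(0.08) + (3)(0.5) + (8)(0.04) + (10)(0.08) + (11)(0.02) = 2.92
E[X²] = (0)²(0.28) + (1)²(0.08) + (3)²(0.5) + (8)²(0.04) + (10)²(0.08) + (11)²(0.02) = 17.56
Var(X) = E[X²] − (E[X])² = 17.56 − (2.92)² = 9.0336

9.034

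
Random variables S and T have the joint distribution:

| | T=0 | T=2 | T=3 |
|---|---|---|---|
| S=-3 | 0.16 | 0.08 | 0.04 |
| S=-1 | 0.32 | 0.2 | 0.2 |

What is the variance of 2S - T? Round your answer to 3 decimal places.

E[S] = -1.56,  E[T] = 1.28,  E[ST] = -1.84
Var(S) = 3.24 − (-1.56)² = 0.8064;  Var(T) = 3.28 − (1.28)² = 1.6416
cov(S,T) = -1.84 − (-1.56)(1.28) = 0.1568
Var(2S - T) = (2)²·0.8064 + (-1)²·1.6416 + 2·(2)·(-1)·0.1568 = 4.24

4.240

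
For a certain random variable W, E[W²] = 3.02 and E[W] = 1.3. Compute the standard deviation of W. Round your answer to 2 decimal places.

Var(W) = 3.02 − (1.3)² = 1.33
sd(W) = √1.33 ≈ 1.15

1.15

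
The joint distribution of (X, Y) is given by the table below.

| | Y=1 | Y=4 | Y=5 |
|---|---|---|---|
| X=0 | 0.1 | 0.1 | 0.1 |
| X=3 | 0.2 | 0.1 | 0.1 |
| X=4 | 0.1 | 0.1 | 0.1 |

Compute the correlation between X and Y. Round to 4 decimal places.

E[X] = 2.4,  E[Y] = 3.1
E[XY] = 7.3
cov(X,Y) = E[XY] − E[X]E[Y] = 7.3 − (2.4)(3.1) = -0.14
V(X) = 2.64,  V(Y) = 3.09
ρ = -0.14 / √(2.64·3.09) ≈ -0.0490

-0.0490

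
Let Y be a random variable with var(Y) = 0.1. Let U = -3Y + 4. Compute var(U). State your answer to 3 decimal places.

0.900

var(-3Y + 4) = (-3)²·var(Y) = 9·0.1 = 0.9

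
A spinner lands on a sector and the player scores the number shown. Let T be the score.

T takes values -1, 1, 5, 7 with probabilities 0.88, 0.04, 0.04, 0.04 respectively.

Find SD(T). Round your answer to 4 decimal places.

1.9366

E[T] = (-1)(0.88) + (1)(0.04) + (5)(0.04) + (7)(0.04) = -0.36
E[T²] = (-1)²(0.88) + (1)²(0.04) + (5)²(0.04) + (7)²(0.04) = 3.88
Var(T) = E[T²] − (E[T])² = 3.88 − (-0.36)² = 3.7504
SD(T) = √3.7504 ≈ 1.9366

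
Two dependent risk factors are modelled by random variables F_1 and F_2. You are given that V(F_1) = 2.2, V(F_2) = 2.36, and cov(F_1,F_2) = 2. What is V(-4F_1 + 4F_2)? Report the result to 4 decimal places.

V(-4F_1 + 4F_2) = (-4)²·V(F_1) + (4)²·V(F_2) + 2·(-4)·(4)·cov(F_1,F_2)
= 16·2.2 + 16·2.36 + -32·2 = 8.96

8.9600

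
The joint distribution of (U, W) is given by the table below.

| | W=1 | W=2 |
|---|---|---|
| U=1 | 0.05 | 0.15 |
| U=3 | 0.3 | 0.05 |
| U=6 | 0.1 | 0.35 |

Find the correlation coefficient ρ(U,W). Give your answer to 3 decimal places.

E[U] = 3.95,  E[W] = 1.55
E[UW] = 6.35
Cov(U,W) = E[UW] − E[U]E[W] = 6.35 − (3.95)(1.55) = 0.2275
Var(U) = 3.9475,  Var(W) = 0.2475
ρ = 0.2275 / √(3.9475·0.2475) ≈ 0.230

0.230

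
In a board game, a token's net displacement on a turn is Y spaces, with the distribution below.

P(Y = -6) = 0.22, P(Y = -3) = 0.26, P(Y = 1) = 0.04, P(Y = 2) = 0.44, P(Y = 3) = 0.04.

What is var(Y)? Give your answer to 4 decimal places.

11.2964

E[Y] = (-6)(0.22) + (-3)(0.26) + (1)(0.04) + (2)(0.44) + (3)(0.04) = -1.06
E[Y²] = (-6)²(0.22) + (-3)²(0.26) + (1)²(0.04) + (2)²(0.44) + (3)²(0.04) = 12.42
var(Y) = E[Y²] − (E[Y])² = 12.42 − (-1.06)² = 11.2964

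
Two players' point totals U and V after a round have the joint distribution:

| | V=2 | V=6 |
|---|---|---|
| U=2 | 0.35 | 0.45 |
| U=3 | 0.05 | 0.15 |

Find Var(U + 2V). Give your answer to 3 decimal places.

16.000

E[U] = 2.2,  E[V] = 4.4,  E[UV] = 9.8
Var(U) = 5 − (2.2)² = 0.16;  Var(V) = 23.2 − (4.4)² = 3.84
Cov(U,V) = 9.8 − (2.2)(4.4) = 0.12
Var(U + 2V) = (1)²·0.16 + (2)²·3.84 + 2·(1)·(2)·0.12 = 16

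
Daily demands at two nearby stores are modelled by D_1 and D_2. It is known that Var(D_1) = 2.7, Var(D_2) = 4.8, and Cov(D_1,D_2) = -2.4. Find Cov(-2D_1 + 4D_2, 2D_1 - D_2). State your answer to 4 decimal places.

Cov(-2D_1 + 4D_2, 2D_1 - D_2) = (-2)(2)Var(D_1) + (4)(-1)Var(D_2) + [(-2)(-1) + (4)(2)]Cov(D_1,D_2)
= -4·2.7 + -4·4.8 + 10·-2.4 = -54

-54.0000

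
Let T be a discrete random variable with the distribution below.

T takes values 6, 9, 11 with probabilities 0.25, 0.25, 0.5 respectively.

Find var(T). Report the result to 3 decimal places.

4.188

E[T] = (6)(0.25) + (9)(0.25) + (11)(0.5) = 9.25
E[T²] = (6)²(0.25) + (9)²(0.25) + (11)²(0.5) = 89.75
var(T) = E[T²] − (E[T])² = 89.75 − (9.25)² = 4.1875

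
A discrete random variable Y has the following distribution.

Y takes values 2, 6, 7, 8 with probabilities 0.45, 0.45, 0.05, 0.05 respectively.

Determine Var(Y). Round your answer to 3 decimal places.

4.728

E[Y] = (2)(0.45) + (6)(0.45) + (7)(0.05) + (8)(0.05) = 4.35
E[Y²] = (2)²(0.45) + (6)²(0.45) + (7)²(0.05) + (8)²(0.05) = 23.65
Var(Y) = E[Y²] − (E[Y])² = 23.65 − (4.35)² = 4.7275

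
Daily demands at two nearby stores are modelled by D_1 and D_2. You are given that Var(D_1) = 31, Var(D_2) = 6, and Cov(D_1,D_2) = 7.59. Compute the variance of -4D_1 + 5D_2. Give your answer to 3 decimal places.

342.400

Var(-4D_1 + 5D_2) = (-4)²·Var(D_1) + (5)²·Var(D_2) + 2·(-4)·(5)·Cov(D_1,D_2)
= 16·31 + 25·6 + -40·7.59 = 342.4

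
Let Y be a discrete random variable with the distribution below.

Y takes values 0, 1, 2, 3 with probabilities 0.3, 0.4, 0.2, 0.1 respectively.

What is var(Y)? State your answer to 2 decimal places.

E[Y] = (0)(0.3) + (1)(0.4) + (2)(0.2) + (3)(0.1) = 1.1
E[Y²] = (0)²(0.3) + (1)²(0.4) + (2)²(0.2) + (3)²(0.1) = 2.1
var(Y) = E[Y²] − (E[Y])² = 2.1 − (1.1)² = 0.89

0.89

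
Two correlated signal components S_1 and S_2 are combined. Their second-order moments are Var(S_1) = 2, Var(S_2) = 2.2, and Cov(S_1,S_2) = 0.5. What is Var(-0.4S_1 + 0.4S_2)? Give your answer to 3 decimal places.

0.512

Var(-0.4S_1 + 0.4S_2) = (-0.4)²·Var(S_1) + (0.4)²·Var(S_2) + 2·(-0.4)·(0.4)·Cov(S_1,S_2)
= 0.16·2 + 0.16·2.2 + -0.32·0.5 = 0.512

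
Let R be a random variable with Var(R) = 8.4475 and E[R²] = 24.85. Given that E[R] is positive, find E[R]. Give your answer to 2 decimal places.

(E[R])² = E[R²] − Var(R) = 24.85 − 8.4475 = 16.4025
E[R] = √16.4025 = 4.05

4.05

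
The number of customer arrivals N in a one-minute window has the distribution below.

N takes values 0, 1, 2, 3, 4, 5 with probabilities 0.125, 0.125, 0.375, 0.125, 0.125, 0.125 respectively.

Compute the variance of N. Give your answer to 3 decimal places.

2.234

E[N] = (0)(0.125) + (1)(0.125) + (2)(0.375) + (3)(0.125) + (4)(0.125) + (5)(0.125) = 2.375
E[N²] = (0)²(0.125) + (1)²(0.125) + (2)²(0.375) + (3)²(0.125) + (4)²(0.125) + (5)²(0.125) = 7.875
Var(N) = E[N²] − (E[N])² = 7.875 − (2.375)² = 2.234375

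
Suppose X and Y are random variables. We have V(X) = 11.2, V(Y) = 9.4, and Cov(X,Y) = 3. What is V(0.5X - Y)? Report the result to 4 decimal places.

V(0.5X - Y) = (0.5)²·V(X) + (-1)²·V(Y) + 2·(0.5)·(-1)·Cov(X,Y)
= 0.25·11.2 + 1·9.4 + -1·3 = 9.2

9.2000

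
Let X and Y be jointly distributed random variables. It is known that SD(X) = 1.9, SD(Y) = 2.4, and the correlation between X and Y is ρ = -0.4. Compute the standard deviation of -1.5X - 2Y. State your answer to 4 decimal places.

4.4965

var(X) = (1.9)² = 3.61;  var(Y) = (2.4)² = 5.76
Cov(X,Y) = ρ·SD(X)·SD(Y) = -0.4·1.9·2.4 = -1.824
var(-1.5X - 2Y) = (-1.5)²·var(X) + (-2)²·var(Y) + 2·(-1.5)·(-2)·Cov(X,Y)
= 2.25·3.61 + 4·5.76 + 6·-1.824 = 20.2185
SD(-1.5X - 2Y) = √20.2185 ≈ 4.4965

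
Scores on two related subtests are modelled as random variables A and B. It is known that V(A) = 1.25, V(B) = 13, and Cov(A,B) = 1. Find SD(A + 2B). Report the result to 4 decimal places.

7.5664

V(A + 2B) = (1)²·V(A) + (2)²·V(B) + 2·(1)·(2)·Cov(A,B)
= 1·1.25 + 4·13 + 4·1 = 57.25
SD(A + 2B) = √57.25 ≈ 7.5664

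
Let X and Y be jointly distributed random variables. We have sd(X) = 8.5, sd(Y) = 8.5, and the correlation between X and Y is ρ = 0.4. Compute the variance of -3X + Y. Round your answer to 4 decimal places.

V(X) = (8.5)² = 72.25;  V(Y) = (8.5)² = 72.25
cov(X,Y) = ρ·sd(X)·sd(Y) = 0.4·8.5·8.5 = 28.9
V(-3X + Y) = (-3)²·V(X) + (1)²·V(Y) + 2·(-3)·(1)·cov(X,Y)
= 9·72.25 + 1·72.25 + -6·28.9 = 549.1

549.1000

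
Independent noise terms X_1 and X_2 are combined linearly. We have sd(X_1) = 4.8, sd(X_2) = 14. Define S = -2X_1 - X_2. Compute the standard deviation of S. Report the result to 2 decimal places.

Var(X_1) = 23.04, Var(X_2) = 196
By independence, Var(S) = (-2)²Var(X_1) + (-1)²Var(X_2)
= (-2)²·23.04 + (-1)²·196 = 288.16
sd(S) = √288.16 ≈ 16.98

16.98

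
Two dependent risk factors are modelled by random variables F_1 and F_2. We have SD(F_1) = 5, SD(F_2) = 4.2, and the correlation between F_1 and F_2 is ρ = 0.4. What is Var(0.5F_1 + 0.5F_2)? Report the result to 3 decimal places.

Var(F_1) = (5)² = 25;  Var(F_2) = (4.2)² = 17.64
cov(F_1,F_2) = ρ·SD(F_1)·SD(F_2) = 0.4·5·4.2 = 8.4
Var(0.5F_1 + 0.5F_2) = (0.5)²·Var(F_1) + (0.5)²·Var(F_2) + 2·(0.5)·(0.5)·cov(F_1,F_2)
= 0.25·25 + 0.25·17.64 + 0.5·8.4 = 14.86

14.860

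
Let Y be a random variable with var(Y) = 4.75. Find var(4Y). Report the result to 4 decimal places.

76.0000

var(4Y) = (4)²·var(Y) = 16·4.75 = 76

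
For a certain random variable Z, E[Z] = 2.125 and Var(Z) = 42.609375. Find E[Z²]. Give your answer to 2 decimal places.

E[Z²] = Var(Z) + (E[Z])² = 42.609375 + (2.125)² = 47.125

47.13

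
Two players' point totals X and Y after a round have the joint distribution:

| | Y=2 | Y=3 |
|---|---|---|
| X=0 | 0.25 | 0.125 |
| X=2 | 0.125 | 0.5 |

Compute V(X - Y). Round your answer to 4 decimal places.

0.7344

E[X] = 1.25,  E[Y] = 2.625,  E[XY] = 3.5
V(X) = 2.5 − (1.25)² = 0.9375;  V(Y) = 7.125 − (2.625)² = 0.234375
cov(X,Y) = 3.5 − (1.25)(2.625) = 0.21875
V(X - Y) = (1)²·0.9375 + (-1)²·0.234375 + 2·(1)·(-1)·0.21875 = 0.734375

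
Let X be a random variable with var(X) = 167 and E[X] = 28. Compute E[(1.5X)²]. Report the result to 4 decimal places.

E[1.5X] = 1.5·28 = 42
var(1.5X) = (1.5)²·167 = 375.75
E[(1.5X)²] = var((1.5X)) + (E[(1.5X)])² = 375.75 + (42)² = 2139.75

2139.7500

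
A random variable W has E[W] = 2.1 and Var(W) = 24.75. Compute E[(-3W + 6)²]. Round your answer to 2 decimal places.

E[-3W + 6] = -3·2.1 + 6 = -0.3
Var(-3W + 6) = (-3)²·24.75 = 222.75
E[(-3W + 6)²] = Var((-3W + 6)) + (E[(-3W + 6)])² = 222.75 + (-0.3)² = 222.84

222.84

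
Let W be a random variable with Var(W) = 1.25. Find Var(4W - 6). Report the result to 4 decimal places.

20.0000

Var(4W - 6) = (4)²·Var(W) = 16·1.25 = 20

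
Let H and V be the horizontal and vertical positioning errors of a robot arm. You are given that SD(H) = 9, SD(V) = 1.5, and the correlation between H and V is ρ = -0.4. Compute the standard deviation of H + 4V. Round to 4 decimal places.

Var(H) = (9)² = 81;  Var(V) = (1.5)² = 2.25
Cov(H,V) = ρ·SD(H)·SD(V) = -0.4·9·1.5 = -5.4
Var(H + 4V) = (1)²·Var(H) + (4)²·Var(V) + 2·(1)·(4)·Cov(H,V)
= 1·81 + 16·2.25 + 8·-5.4 = 73.8
SD(H + 4V) = √73.8 ≈ 8.5907

8.5907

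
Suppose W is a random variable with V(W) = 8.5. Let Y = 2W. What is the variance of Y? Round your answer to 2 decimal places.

V(2W) = (2)²·V(W) = 4·8.5 = 34

34.00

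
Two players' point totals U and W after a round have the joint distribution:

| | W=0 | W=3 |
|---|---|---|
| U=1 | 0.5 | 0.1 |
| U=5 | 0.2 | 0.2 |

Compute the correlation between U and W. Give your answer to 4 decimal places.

0.3563

E[U] = 2.6,  E[W] = 0.9
E[UW] = 3.3
Cov(U,W) = E[UW] − E[U]E[W] = 3.3 − (2.6)(0.9) = 0.96
var(U) = 3.84,  var(W) = 1.89
ρ = 0.96 / √(3.84·1.89) ≈ 0.3563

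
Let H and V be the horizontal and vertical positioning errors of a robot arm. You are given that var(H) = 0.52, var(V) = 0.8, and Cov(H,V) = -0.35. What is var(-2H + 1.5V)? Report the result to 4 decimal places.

5.9800

var(-2H + 1.5V) = (-2)²·var(H) + (1.5)²·var(V) + 2·(-2)·(1.5)·Cov(H,V)
= 4·0.52 + 2.25·0.8 + -6·-0.35 = 5.98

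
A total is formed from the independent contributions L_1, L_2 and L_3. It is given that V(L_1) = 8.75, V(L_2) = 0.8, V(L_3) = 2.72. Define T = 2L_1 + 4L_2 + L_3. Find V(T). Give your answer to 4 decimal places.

By independence, V(T) = (2)²V(L_1) + (4)²V(L_2) + (1)²V(L_3)
= (2)²·8.75 + (4)²·0.8 + (1)²·2.72 = 50.52

50.5200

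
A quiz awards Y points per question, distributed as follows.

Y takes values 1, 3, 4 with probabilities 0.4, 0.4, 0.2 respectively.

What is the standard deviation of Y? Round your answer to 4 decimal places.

E[Y] = (1)(0.4) + (3)(0.4) + (4)(0.2) = 2.4
E[Y²] = (1)²(0.4) + (3)²(0.4) + (4)²(0.2) = 7.2
V(Y) = E[Y²] − (E[Y])² = 7.2 − (2.4)² = 1.44
sd(Y) = √1.44 ≈ 1.2000

1.2000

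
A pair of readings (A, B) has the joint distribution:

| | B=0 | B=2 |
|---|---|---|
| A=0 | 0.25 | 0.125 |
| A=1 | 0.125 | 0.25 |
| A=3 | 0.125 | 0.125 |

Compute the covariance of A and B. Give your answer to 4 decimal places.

0.1250

E[A] = 1.125,  E[B] = 1
E[AB] = 1.25
cov(A,B) = E[AB] − E[A]E[B] = 1.25 − (1.125)(1) = 0.125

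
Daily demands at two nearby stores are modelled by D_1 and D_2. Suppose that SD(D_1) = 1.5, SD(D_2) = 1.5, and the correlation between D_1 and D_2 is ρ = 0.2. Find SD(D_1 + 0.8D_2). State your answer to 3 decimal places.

V(D_1) = (1.5)² = 2.25;  V(D_2) = (1.5)² = 2.25
cov(D_1,D_2) = ρ·SD(D_1)·SD(D_2) = 0.2·1.5·1.5 = 0.45
V(D_1 + 0.8D_2) = (1)²·V(D_1) + (0.8)²·V(D_2) + 2·(1)·(0.8)·cov(D_1,D_2)
= 1·2.25 + 0.64·2.25 + 1.6·0.45 = 4.41
SD(D_1 + 0.8D_2) = √4.41 ≈ 2.100

2.100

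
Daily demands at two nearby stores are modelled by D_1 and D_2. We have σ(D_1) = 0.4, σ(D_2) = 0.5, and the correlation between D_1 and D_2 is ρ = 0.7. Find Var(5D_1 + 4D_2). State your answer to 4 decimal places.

Var(D_1) = (0.4)² = 0.16;  Var(D_2) = (0.5)² = 0.25
Cov(D_1,D_2) = ρ·σ(D_1)·σ(D_2) = 0.7·0.4·0.5 = 0.14
Var(5D_1 + 4D_2) = (5)²·Var(D_1) + (4)²·Var(D_2) + 2·(5)·(4)·Cov(D_1,D_2)
= 25·0.16 + 16·0.25 + 40·0.14 = 13.6

13.6000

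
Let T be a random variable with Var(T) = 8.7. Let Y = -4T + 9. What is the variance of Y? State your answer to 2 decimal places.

Var(-4T + 9) = (-4)²·Var(T) = 16·8.7 = 139.2

139.20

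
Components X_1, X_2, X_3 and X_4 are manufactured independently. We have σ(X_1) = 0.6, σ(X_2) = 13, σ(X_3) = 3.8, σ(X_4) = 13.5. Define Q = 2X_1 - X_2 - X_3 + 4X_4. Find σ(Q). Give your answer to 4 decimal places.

V(X_1) = 0.36, V(X_2) = 169, V(X_3) = 14.44, V(X_4) = 182.25
By independence, V(Q) = (2)²V(X_1) + (-1)²V(X_2) + (-1)²V(X_3) + (4)²V(X_4)
= (2)²·0.36 + (-1)²·169 + (-1)²·14.44 + (4)²·182.25 = 3100.88
σ(Q) = √3100.88 ≈ 55.6855

55.6855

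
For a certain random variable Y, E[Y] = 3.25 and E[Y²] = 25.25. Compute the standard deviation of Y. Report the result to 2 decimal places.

var(Y) = 25.25 − (3.25)² = 14.6875
σ(Y) = √14.6875 ≈ 3.83

3.83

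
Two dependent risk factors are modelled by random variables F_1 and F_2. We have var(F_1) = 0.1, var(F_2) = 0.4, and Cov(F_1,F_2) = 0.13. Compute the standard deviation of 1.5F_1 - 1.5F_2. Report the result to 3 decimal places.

var(1.5F_1 - 1.5F_2) = (1.5)²·var(F_1) + (-1.5)²·var(F_2) + 2·(1.5)·(-1.5)·Cov(F_1,F_2)
= 2.25·0.1 + 2.25·0.4 + -4.5·0.13 = 0.54
sd(1.5F_1 - 1.5F_2) = √0.54 ≈ 0.735

0.735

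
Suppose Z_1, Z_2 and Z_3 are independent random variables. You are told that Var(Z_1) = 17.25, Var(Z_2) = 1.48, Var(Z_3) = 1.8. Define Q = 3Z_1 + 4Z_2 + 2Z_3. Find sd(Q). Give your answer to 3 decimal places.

13.643

By independence, Var(Q) = (3)²Var(Z_1) + (4)²Var(Z_2) + (2)²Var(Z_3)
= (3)²·17.25 + (4)²·1.48 + (2)²·1.8 = 186.13
sd(Q) = √186.13 ≈ 13.643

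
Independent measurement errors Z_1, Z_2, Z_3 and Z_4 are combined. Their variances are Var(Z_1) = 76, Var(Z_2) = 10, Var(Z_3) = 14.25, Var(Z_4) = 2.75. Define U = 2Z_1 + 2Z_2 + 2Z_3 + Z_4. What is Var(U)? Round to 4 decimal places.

403.7500

By independence, Var(U) = (2)²Var(Z_1) + (2)²Var(Z_2) + (2)²Var(Z_3) + (1)²Var(Z_4)
= (2)²·76 + (2)²·10 + (2)²·14.25 + (1)²·2.75 = 403.75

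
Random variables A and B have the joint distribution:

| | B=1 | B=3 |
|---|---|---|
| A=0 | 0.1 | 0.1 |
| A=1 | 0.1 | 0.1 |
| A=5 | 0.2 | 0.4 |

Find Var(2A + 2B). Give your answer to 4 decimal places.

26.5600

E[A] = 3.2,  E[B] = 2.2,  E[AB] = 7.4
Var(A) = 15.2 − (3.2)² = 4.96;  Var(B) = 5.8 − (2.2)² = 0.96
Cov(A,B) = 7.4 − (3.2)(2.2) = 0.36
Var(2A + 2B) = (2)²·4.96 + (2)²·0.96 + 2·(2)·(2)·0.36 = 26.56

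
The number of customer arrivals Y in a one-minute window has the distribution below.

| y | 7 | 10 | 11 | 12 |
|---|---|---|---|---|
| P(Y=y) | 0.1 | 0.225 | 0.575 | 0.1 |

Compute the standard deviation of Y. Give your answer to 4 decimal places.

1.2843

E[Y] = (7)(0.1) + (10)(0.225) + (11)(0.575) + (12)(0.1) = 10.475
E[Y²] = (7)²(0.1) + (10)²(0.225) + (11)²(0.575) + (12)²(0.1) = 111.375
Var(Y) = E[Y²] − (E[Y])² = 111.375 − (10.475)² = 1.649375
sd(Y) = √1.649375 ≈ 1.2843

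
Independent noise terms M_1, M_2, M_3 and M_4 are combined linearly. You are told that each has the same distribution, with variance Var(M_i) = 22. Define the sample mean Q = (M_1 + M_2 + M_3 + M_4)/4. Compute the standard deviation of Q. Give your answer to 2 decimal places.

By independence, Var(Q) = (0.25)²Var(M_1) + (0.25)²Var(M_2) + (0.25)²Var(M_3) + (0.25)²Var(M_4)
= (0.25)²·22 + (0.25)²·22 + (0.25)²·22 + (0.25)²·22 = 5.5
SD(Q) = √5.5 ≈ 2.35

2.35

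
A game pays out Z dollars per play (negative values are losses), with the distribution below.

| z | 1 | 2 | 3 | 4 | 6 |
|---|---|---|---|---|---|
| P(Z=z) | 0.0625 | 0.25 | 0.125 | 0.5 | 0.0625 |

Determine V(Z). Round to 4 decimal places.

E[Z] = (1)(0.0625) + (2)(0.25) + (3)(0.125) + (4)(0.5) + (6)(0.0625) = 3.3125
E[Z²] = (1)²(0.0625) + (2)²(0.25) + (3)²(0.125) + (4)²(0.5) + (6)²(0.0625) = 12.4375
V(Z) = E[Z²] − (E[Z])² = 12.4375 − (3.3125)² = 1.46484375

1.4648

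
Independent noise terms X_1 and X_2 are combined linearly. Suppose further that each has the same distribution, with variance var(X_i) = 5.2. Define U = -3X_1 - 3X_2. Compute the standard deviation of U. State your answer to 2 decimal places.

9.67

By independence, var(U) = (-3)²var(X_1) + (-3)²var(X_2)
= (-3)²·5.2 + (-3)²·5.2 = 93.6
sd(U) = √93.6 ≈ 9.67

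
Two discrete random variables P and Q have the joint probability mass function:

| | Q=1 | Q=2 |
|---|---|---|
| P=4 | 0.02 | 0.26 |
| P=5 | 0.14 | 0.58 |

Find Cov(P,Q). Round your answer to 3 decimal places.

-0.025

E[P] = 4.72,  E[Q] = 1.84
E[PQ] = 8.66
Cov(P,Q) = E[PQ] − E[P]E[Q] = 8.66 − (4.72)(1.84) = -0.0248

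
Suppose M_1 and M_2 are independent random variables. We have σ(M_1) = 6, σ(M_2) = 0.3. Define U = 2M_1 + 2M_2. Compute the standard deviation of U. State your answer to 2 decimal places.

V(M_1) = 36, V(M_2) = 0.09
By independence, V(U) = (2)²V(M_1) + (2)²V(M_2)
= (2)²·36 + (2)²·0.09 = 144.36
σ(U) = √144.36 ≈ 12.01

12.01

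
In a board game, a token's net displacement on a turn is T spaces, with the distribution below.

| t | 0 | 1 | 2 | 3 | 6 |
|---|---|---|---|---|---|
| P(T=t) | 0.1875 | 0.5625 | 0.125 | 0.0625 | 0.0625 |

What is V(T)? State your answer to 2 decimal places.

E[T] = (0)(0.1875) + (1)(0.5625) + (2)(0.125) + (3)(0.0625) + (6)(0.0625) = 1.375
E[T²] = (0)²(0.1875) + (1)²(0.5625) + (2)²(0.125) + (3)²(0.0625) + (6)²(0.0625) = 3.875
V(T) = E[T²] − (E[T])² = 3.875 − (1.375)² = 1.984375

1.98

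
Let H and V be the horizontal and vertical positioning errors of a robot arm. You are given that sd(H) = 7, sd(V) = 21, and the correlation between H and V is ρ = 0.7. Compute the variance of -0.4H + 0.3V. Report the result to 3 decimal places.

Var(H) = (7)² = 49;  Var(V) = (21)² = 441
Cov(H,V) = ρ·sd(H)·sd(V) = 0.7·7·21 = 102.9
Var(-0.4H + 0.3V) = (-0.4)²·Var(H) + (0.3)²·Var(V) + 2·(-0.4)·(0.3)·Cov(H,V)
= 0.16·49 + 0.09·441 + -0.24·102.9 = 22.834

22.834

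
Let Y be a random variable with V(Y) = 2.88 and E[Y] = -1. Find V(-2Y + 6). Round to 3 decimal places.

11.520

V(-2Y + 6) = (-2)²·V(Y) = 4·2.88 = 11.52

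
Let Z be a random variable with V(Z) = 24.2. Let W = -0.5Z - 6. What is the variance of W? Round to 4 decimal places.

6.0500

V(-0.5Z - 6) = (-0.5)²·V(Z) = 0.25·24.2 = 6.05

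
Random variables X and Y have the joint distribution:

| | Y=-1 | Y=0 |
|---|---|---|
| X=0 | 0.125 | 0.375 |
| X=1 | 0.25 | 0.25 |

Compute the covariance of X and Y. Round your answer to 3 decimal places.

-0.063

E[X] = 0.5,  E[Y] = -0.375
E[XY] = -0.25
cov(X,Y) = E[XY] − E[X]E[Y] = -0.25 − (0.5)(-0.375) = -0.0625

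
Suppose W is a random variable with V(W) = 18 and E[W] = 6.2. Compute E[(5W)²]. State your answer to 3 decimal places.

1411.000

E[5W] = 5·6.2 = 31
V(5W) = (5)²·18 = 450
E[(5W)²] = V((5W)) + (E[(5W)])² = 450 + (31)² = 1411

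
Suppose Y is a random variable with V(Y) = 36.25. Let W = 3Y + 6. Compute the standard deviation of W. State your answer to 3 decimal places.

18.062

V(3Y + 6) = (3)²·36.25 = 326.25
σ(W) = √326.25 ≈ 18.062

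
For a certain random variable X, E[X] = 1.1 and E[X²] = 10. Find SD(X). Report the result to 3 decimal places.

2.965

V(X) = 10 − (1.1)² = 8.79
SD(X) = √8.79 ≈ 2.965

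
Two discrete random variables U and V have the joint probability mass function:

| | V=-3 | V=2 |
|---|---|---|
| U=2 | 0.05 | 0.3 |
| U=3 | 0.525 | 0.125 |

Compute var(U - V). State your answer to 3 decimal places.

E[U] = 2.65,  E[V] = -0.875,  E[UV] = -3.075
var(U) = 7.25 − (2.65)² = 0.2275;  var(V) = 6.875 − (-0.875)² = 6.109375
cov(U,V) = -3.075 − (2.65)(-0.875) = -0.75625
var(U - V) = (1)²·0.2275 + (-1)²·6.109375 + 2·(1)·(-1)·-0.75625 = 7.849375

7.849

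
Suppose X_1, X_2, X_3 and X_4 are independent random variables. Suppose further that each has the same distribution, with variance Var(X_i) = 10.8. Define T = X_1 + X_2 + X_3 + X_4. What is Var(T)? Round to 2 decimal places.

By independence, Var(T) = (1)²Var(X_1) + (1)²Var(X_2) + (1)²Var(X_3) + (1)²Var(X_4)
= (1)²·10.8 + (1)²·10.8 + (1)²·10.8 + (1)²·10.8 = 43.2

43.20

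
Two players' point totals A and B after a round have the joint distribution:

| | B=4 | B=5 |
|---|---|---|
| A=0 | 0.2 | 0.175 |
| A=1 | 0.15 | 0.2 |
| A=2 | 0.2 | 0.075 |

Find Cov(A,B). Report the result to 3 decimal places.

E[A] = 0.9,  E[B] = 4.45
E[AB] = 3.95
Cov(A,B) = E[AB] − E[A]E[B] = 3.95 − (0.9)(4.45) = -0.055

-0.055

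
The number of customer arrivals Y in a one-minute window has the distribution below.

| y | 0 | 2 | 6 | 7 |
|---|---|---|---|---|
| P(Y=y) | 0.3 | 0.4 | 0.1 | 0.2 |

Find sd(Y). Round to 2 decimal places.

E[Y] = (0)(0.3) + (2)(0.4) + (6)(0.1) + (7)(0.2) = 2.8
E[Y²] = (0)²(0.3) + (2)²(0.4) + (6)²(0.1) + (7)²(0.2) = 15
V(Y) = E[Y²] − (E[Y])² = 15 − (2.8)² = 7.16
sd(Y) = √7.16 ≈ 2.68

2.68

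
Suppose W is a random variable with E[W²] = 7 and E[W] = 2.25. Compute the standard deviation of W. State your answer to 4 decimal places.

var(W) = 7 − (2.25)² = 1.9375
SD(W) = √1.9375 ≈ 1.3919

1.3919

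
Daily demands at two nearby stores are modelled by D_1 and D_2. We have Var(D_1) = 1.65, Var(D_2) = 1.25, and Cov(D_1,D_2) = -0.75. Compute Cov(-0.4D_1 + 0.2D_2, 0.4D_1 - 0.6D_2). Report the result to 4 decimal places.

-0.6540

Cov(-0.4D_1 + 0.2D_2, 0.4D_1 - 0.6D_2) = (-0.4)(0.4)Var(D_1) + (0.2)(-0.6)Var(D_2) + [(-0.4)(-0.6) + (0.2)(0.4)]Cov(D_1,D_2)
= -0.16·1.65 + -0.12·1.25 + 0.32·-0.75 = -0.654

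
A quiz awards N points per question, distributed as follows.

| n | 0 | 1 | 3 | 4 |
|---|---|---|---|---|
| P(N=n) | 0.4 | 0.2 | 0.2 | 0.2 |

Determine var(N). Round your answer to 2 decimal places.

E[N] = (0)(0.4) + (1)(0.2) + (3)(0.2) + (4)(0.2) = 1.6
E[N²] = (0)²(0.4) + (1)²(0.2) + (3)²(0.2) + (4)²(0.2) = 5.2
var(N) = E[N²] − (E[N])² = 5.2 − (1.6)² = 2.64

2.64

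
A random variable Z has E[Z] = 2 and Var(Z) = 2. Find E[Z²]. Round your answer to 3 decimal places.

E[Z²] = Var(Z) + (E[Z])² = 2 + (2)² = 6

6.000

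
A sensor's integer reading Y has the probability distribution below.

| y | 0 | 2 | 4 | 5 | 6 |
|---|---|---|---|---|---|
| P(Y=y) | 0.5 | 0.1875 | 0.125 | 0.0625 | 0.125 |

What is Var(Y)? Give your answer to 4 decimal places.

5.0586

E[Y] = (0)(0.5) + (2)(0.1875) + (4)(0.125) + (5)(0.0625) + (6)(0.125) = 1.9375
E[Y²] = (0)²(0.5) + (2)²(0.1875) + (4)²(0.125) + (5)²(0.0625) + (6)²(0.125) = 8.8125
Var(Y) = E[Y²] − (E[Y])² = 8.8125 − (1.9375)² = 5.05859375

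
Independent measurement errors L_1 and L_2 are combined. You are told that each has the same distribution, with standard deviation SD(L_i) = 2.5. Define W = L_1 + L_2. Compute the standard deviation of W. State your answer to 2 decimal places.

3.54

Var(L_i) = (2.5)² = 6.25
By independence, Var(W) = (1)²Var(L_1) + (1)²Var(L_2)
= (1)²·6.25 + (1)²·6.25 = 12.5
SD(W) = √12.5 ≈ 3.54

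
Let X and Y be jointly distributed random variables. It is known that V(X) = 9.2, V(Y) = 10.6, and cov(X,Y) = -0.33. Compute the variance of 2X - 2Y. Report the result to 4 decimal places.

V(2X - 2Y) = (2)²·V(X) + (-2)²·V(Y) + 2·(2)·(-2)·cov(X,Y)
= 4·9.2 + 4·10.6 + -8·-0.33 = 81.84

81.8400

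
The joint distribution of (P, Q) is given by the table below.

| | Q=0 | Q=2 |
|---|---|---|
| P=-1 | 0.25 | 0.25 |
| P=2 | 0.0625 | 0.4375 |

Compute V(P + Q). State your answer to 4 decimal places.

4.2344

E[P] = 0.5,  E[Q] = 1.375,  E[PQ] = 1.25
V(P) = 2.5 − (0.5)² = 2.25;  V(Q) = 2.75 − (1.375)² = 0.859375
Cov(P,Q) = 1.25 − (0.5)(1.375) = 0.5625
V(P + Q) = (1)²·2.25 + (1)²·0.859375 + 2·(1)·(1)·0.5625 = 4.234375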